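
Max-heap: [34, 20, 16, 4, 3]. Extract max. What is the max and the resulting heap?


Max = 34
Replace root with last, heapify down
Resulting heap: [20, 4, 16, 3]


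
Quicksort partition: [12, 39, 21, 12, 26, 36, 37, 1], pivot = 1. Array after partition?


Elements <= 1 go left of pivot.
Result: [1, 39, 21, 12, 26, 36, 37, 12], pivot at index 0


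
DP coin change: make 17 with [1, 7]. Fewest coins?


dp[0]=0; dp[i]=1+min(dp[i-c] for c in coins)
...dp[12]=6, dp[13]=7, dp[14]=2, dp[15]=3, dp[16]=4, dp[17]=5
Minimum coins for 17 = 5


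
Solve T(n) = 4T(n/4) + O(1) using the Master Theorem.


a=4, b=4, c=0. log_4(4)=1 > c=0. Case 1: O(n^log_b(a)) = O(n)
Complexity: O(n)


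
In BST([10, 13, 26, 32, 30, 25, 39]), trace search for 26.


BST root = 10
Search for 26: compare at each node
Path: [10, 13, 26]


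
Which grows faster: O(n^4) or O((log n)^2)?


polylogarithmic grows slower than quartic
O((log n)^2) is asymptotically smaller; O(n^4) grows faster


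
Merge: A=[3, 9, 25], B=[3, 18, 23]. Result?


Compare heads, take smaller each step.
Merged: [3, 3, 9, 18, 23, 25]


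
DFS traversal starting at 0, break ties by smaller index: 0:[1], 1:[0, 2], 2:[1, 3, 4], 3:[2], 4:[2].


DFS stack-based: start with [0]
Visit order: [0, 1, 2, 3, 4]


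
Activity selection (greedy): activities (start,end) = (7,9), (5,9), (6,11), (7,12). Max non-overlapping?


Greedy: pick earliest-ending, then skip overlaps.
Selected (1 activities): [(7, 9)]


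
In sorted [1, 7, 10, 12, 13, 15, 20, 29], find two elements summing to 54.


Two pointers: lo=0, hi=7
No pair sums to 54


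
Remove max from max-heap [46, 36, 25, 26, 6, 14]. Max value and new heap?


Max = 46
Replace root with last, heapify down
Resulting heap: [36, 26, 25, 14, 6]


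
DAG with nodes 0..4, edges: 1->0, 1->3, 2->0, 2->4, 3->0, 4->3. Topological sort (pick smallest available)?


Kahn's algorithm, process smallest node first
Order: [1, 2, 4, 3, 0]


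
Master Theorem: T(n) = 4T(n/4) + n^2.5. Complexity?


a=4, b=4, c=2.5. log_4(4)=1 < c=2.5. Case 3: O(n^c) = O(n^2.500)
Complexity: O(n^2.500)


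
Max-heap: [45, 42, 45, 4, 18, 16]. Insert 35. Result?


Append 35: [45, 42, 45, 4, 18, 16, 35]
Bubble up: no swaps needed
Result: [45, 42, 45, 4, 18, 16, 35]


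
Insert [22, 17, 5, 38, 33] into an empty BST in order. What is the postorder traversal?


Root = 22; build tree by BST insertion.
Postorder traversal: [5, 17, 33, 38, 22]


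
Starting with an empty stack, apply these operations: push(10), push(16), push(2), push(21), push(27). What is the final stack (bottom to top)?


push(10) -> [10]
push(16) -> [10, 16]
push(2) -> [10, 16, 2]
push(21) -> [10, 16, 2, 21]
push(27) -> [10, 16, 2, 21, 27]
Final stack (bottom to top): [10, 16, 2, 21, 27]


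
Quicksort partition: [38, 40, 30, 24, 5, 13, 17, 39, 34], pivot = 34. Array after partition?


Elements <= 34 go left of pivot.
Result: [30, 24, 5, 13, 17, 34, 38, 39, 40], pivot at index 5


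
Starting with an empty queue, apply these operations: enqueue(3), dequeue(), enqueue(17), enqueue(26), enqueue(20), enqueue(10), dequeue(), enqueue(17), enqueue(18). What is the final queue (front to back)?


enqueue(3) -> [3]
dequeue() returns 3 -> []
enqueue(17) -> [17]
enqueue(26) -> [17, 26]
enqueue(20) -> [17, 26, 20]
enqueue(10) -> [17, 26, 20, 10]
dequeue() returns 17 -> [26, 20, 10]
enqueue(17) -> [26, 20, 10, 17]
enqueue(18) -> [26, 20, 10, 17, 18]
Final queue (front to back): [26, 20, 10, 17, 18]


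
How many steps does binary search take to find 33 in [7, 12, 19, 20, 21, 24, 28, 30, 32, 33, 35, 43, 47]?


Search for 33:
[0,12] mid=6 arr[6]=28
[7,12] mid=9 arr[9]=33
Total: 2 comparisons


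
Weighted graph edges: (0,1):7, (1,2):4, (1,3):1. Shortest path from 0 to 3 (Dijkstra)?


Dijkstra from 0:
Distances: {0: 0, 1: 7, 2: 11, 3: 8}
Shortest distance to 3 = 8, path = [0, 1, 3]


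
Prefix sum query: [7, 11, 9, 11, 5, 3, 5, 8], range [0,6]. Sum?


Prefix sums: [0, 7, 18, 27, 38, 43, 46, 51, 59]
Sum[0..6] = prefix[7] - prefix[0] = 51 - 0 = 51


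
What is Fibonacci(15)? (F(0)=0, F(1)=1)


F(n)=F(n-1)+F(n-2)
...F(13)=233, F(14)=377, F(15)=610


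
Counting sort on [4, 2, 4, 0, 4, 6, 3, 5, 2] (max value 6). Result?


Count array: [1, 0, 2, 1, 3, 1, 1]
Reconstruct: [0, 2, 2, 3, 4, 4, 4, 5, 6]


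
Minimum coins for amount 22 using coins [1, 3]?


dp[0]=0; dp[i]=1+min(dp[i-c] for c in coins)
...dp[17]=7, dp[18]=6, dp[19]=7, dp[20]=8, dp[21]=7, dp[22]=8
Minimum coins for 22 = 8


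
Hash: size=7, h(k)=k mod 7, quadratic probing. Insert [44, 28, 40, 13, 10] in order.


Insertions: 44->slot 2; 28->slot 0; 40->slot 5; 13->slot 6; 10->slot 3
Table: [28, None, 44, 10, None, 40, 13]


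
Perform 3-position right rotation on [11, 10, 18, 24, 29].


Right rotate by 3: [18, 24, 29, 11, 10]


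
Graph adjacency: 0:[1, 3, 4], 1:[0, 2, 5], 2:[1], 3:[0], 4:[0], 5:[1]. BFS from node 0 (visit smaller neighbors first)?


BFS queue: start with [0]
Visit order: [0, 1, 3, 4, 2, 5]


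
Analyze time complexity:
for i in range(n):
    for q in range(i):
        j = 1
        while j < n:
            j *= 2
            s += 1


Per nesting level: O(n) * O(n) [triangular over i] * O(log n) = O(n^2 log n)
Complexity: O(n^2 log n)


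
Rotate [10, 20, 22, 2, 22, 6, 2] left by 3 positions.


Left rotate by 3: [2, 22, 6, 2, 10, 20, 22]


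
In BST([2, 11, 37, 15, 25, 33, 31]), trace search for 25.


BST root = 2
Search for 25: compare at each node
Path: [2, 11, 37, 15, 25]


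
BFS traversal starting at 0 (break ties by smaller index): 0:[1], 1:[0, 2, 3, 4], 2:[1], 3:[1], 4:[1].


BFS queue: start with [0]
Visit order: [0, 1, 2, 3, 4]


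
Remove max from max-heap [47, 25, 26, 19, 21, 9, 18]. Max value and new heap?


Max = 47
Replace root with last, heapify down
Resulting heap: [26, 25, 18, 19, 21, 9]


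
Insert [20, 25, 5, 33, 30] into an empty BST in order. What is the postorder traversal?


Root = 20; build tree by BST insertion.
Postorder traversal: [5, 30, 33, 25, 20]


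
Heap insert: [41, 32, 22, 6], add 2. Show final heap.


Append 2: [41, 32, 22, 6, 2]
Bubble up: no swaps needed
Result: [41, 32, 22, 6, 2]


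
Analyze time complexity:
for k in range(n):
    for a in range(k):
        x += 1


Per nesting level: O(n) * O(n) [triangular over k] = O(n^2)
Complexity: O(n^2)


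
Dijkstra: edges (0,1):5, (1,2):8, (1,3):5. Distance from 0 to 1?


Dijkstra from 0:
Distances: {0: 0, 1: 5, 2: 13, 3: 10}
Shortest distance to 1 = 5, path = [0, 1]


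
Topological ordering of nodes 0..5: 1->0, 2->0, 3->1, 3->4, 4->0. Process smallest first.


Kahn's algorithm, process smallest node first
Order: [2, 3, 1, 4, 0, 5]


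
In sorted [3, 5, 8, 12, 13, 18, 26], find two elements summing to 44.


Two pointers: lo=0, hi=6
Found pair: (18, 26) summing to 44


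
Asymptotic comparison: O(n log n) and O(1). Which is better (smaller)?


constant grows slower than linearithmic
O(1) is asymptotically smaller; O(n log n) grows faster


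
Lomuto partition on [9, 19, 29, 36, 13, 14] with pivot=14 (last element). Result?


Elements <= 14 go left of pivot.
Result: [9, 13, 14, 36, 19, 29], pivot at index 2


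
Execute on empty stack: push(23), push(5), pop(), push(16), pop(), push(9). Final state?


push(23) -> [23]
push(5) -> [23, 5]
pop() returns 5 -> [23]
push(16) -> [23, 16]
pop() returns 16 -> [23]
push(9) -> [23, 9]
Final stack (bottom to top): [23, 9]


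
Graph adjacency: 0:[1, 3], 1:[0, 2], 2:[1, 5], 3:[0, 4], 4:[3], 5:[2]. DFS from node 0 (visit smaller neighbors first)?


DFS stack-based: start with [0]
Visit order: [0, 1, 2, 5, 3, 4]


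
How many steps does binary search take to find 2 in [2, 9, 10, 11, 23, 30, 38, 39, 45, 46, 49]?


Search for 2:
[0,10] mid=5 arr[5]=30
[0,4] mid=2 arr[2]=10
[0,1] mid=0 arr[0]=2
Total: 3 comparisons


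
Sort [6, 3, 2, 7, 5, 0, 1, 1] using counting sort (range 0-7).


Count array: [1, 2, 1, 1, 0, 1, 1, 1]
Reconstruct: [0, 1, 1, 2, 3, 5, 6, 7]


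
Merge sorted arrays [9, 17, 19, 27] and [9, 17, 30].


Compare heads, take smaller each step.
Merged: [9, 9, 17, 17, 19, 27, 30]


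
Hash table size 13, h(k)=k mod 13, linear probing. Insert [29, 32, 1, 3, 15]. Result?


Insertions: 29->slot 3; 32->slot 6; 1->slot 1; 3->slot 4; 15->slot 2
Table: [None, 1, 15, 29, 3, None, 32, None, None, None, None, None, None]


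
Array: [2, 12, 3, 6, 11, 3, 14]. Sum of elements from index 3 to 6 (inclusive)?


Prefix sums: [0, 2, 14, 17, 23, 34, 37, 51]
Sum[3..6] = prefix[7] - prefix[3] = 51 - 17 = 34


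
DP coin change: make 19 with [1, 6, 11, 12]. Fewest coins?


dp[0]=0; dp[i]=1+min(dp[i-c] for c in coins)
...dp[14]=3, dp[15]=4, dp[16]=5, dp[17]=2, dp[18]=2, dp[19]=3
Minimum coins for 19 = 3


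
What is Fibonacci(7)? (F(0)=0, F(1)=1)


F(n)=F(n-1)+F(n-2)
...F(5)=5, F(6)=8, F(7)=13


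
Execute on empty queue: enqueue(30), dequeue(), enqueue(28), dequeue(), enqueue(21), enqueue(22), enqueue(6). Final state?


enqueue(30) -> [30]
dequeue() returns 30 -> []
enqueue(28) -> [28]
dequeue() returns 28 -> []
enqueue(21) -> [21]
enqueue(22) -> [21, 22]
enqueue(6) -> [21, 22, 6]
Final queue (front to back): [21, 22, 6]


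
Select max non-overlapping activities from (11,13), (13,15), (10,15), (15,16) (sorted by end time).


Greedy: pick earliest-ending, then skip overlaps.
Selected (3 activities): [(11, 13), (13, 15), (15, 16)]


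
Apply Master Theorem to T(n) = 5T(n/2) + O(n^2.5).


a=5, b=2, c=2.5. log_2(5)=2.322 < c=2.5. Case 3: O(n^c) = O(n^2.500)
Complexity: O(n^2.500)


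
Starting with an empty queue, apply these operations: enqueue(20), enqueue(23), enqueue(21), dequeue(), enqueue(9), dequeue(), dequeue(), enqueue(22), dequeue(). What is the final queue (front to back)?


enqueue(20) -> [20]
enqueue(23) -> [20, 23]
enqueue(21) -> [20, 23, 21]
dequeue() returns 20 -> [23, 21]
enqueue(9) -> [23, 21, 9]
dequeue() returns 23 -> [21, 9]
dequeue() returns 21 -> [9]
enqueue(22) -> [9, 22]
dequeue() returns 9 -> [22]
Final queue (front to back): [22]


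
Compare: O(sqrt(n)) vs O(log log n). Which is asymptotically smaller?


double-logarithmic grows slower than sublinear
O(log log n) is asymptotically smaller; O(sqrt(n)) grows faster


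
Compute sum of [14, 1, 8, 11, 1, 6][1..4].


Prefix sums: [0, 14, 15, 23, 34, 35, 41]
Sum[1..4] = prefix[5] - prefix[1] = 35 - 14 = 21


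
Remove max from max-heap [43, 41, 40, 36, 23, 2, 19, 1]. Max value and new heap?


Max = 43
Replace root with last, heapify down
Resulting heap: [41, 36, 40, 1, 23, 2, 19]


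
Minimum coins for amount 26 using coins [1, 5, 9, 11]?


dp[0]=0; dp[i]=1+min(dp[i-c] for c in coins)
...dp[21]=3, dp[22]=2, dp[23]=3, dp[24]=4, dp[25]=3, dp[26]=4
Minimum coins for 26 = 4


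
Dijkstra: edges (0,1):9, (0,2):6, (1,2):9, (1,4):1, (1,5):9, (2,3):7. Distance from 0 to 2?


Dijkstra from 0:
Distances: {0: 0, 1: 9, 2: 6, 3: 13, 4: 10, 5: 18}
Shortest distance to 2 = 6, path = [0, 2]


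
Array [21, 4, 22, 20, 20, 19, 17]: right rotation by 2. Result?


Right rotate by 2: [19, 17, 21, 4, 22, 20, 20]


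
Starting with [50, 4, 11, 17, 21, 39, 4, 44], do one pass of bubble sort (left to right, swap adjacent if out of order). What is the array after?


After one pass: [4, 11, 17, 21, 39, 4, 44, 50]


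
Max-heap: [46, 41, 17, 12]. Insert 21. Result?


Append 21: [46, 41, 17, 12, 21]
Bubble up: no swaps needed
Result: [46, 41, 17, 12, 21]


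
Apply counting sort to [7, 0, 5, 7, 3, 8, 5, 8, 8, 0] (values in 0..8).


Count array: [2, 0, 0, 1, 0, 2, 0, 2, 3]
Reconstruct: [0, 0, 3, 5, 5, 7, 7, 8, 8, 8]


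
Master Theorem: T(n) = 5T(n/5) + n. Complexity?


a=5, b=5, c=1. log_5(5)=1 = c=1. Case 2: O(n^c log n) = O(n log n)
Complexity: O(n log n)


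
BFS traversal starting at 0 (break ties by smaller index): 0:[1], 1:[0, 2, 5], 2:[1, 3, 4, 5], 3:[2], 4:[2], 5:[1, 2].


BFS queue: start with [0]
Visit order: [0, 1, 2, 5, 3, 4]


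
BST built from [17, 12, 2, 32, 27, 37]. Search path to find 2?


BST root = 17
Search for 2: compare at each node
Path: [17, 12, 2]


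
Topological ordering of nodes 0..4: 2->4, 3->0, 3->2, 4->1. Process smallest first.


Kahn's algorithm, process smallest node first
Order: [3, 0, 2, 4, 1]


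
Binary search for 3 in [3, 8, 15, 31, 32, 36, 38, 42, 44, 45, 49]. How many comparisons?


Search for 3:
[0,10] mid=5 arr[5]=36
[0,4] mid=2 arr[2]=15
[0,1] mid=0 arr[0]=3
Total: 3 comparisons


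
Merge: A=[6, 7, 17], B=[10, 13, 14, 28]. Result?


Compare heads, take smaller each step.
Merged: [6, 7, 10, 13, 14, 17, 28]


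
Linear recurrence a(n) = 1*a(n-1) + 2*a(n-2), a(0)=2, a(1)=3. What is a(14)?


Build bottom-up:
...a(12)=6827, a(13)=13653, a(14)=1*13653+2*6827=27307


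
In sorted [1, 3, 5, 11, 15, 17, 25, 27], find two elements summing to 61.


Two pointers: lo=0, hi=7
No pair sums to 61


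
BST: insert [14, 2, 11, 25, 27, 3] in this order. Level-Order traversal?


Root = 14; build tree by BST insertion.
Level-Order traversal: [14, 2, 25, 11, 27, 3]


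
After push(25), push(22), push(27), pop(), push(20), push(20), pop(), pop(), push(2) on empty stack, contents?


push(25) -> [25]
push(22) -> [25, 22]
push(27) -> [25, 22, 27]
pop() returns 27 -> [25, 22]
push(20) -> [25, 22, 20]
push(20) -> [25, 22, 20, 20]
pop() returns 20 -> [25, 22, 20]
pop() returns 20 -> [25, 22]
push(2) -> [25, 22, 2]
Final stack (bottom to top): [25, 22, 2]


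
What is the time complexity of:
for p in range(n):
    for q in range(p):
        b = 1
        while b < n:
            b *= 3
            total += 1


Per nesting level: O(n) * O(n) [triangular over p] * O(log n) = O(n^2 log n)
Complexity: O(n^2 log n)


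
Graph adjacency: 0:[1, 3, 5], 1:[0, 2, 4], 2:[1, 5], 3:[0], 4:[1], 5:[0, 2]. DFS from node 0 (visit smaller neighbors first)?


DFS stack-based: start with [0]
Visit order: [0, 1, 2, 5, 4, 3]


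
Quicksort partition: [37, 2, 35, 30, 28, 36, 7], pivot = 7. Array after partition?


Elements <= 7 go left of pivot.
Result: [2, 7, 35, 30, 28, 36, 37], pivot at index 1


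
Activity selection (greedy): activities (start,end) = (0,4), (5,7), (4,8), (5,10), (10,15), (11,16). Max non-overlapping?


Greedy: pick earliest-ending, then skip overlaps.
Selected (3 activities): [(0, 4), (5, 7), (10, 15)]


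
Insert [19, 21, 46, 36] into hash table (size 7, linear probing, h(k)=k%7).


Insertions: 19->slot 5; 21->slot 0; 46->slot 4; 36->slot 1
Table: [21, 36, None, None, 46, 19, None]


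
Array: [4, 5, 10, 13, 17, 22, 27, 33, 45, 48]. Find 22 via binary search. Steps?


Search for 22:
[0,9] mid=4 arr[4]=17
[5,9] mid=7 arr[7]=33
[5,6] mid=5 arr[5]=22
Total: 3 comparisons


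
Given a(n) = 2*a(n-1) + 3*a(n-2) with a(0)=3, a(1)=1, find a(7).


Build bottom-up:
...a(5)=241, a(6)=731, a(7)=2*731+3*241=2185


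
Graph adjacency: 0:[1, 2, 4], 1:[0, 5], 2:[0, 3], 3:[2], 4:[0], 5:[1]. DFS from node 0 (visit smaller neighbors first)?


DFS stack-based: start with [0]
Visit order: [0, 1, 5, 2, 3, 4]


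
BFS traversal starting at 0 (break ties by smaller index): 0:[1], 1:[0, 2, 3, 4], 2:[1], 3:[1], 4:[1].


BFS queue: start with [0]
Visit order: [0, 1, 2, 3, 4]


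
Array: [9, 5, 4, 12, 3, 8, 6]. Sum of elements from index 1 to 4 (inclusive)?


Prefix sums: [0, 9, 14, 18, 30, 33, 41, 47]
Sum[1..4] = prefix[5] - prefix[1] = 33 - 9 = 24


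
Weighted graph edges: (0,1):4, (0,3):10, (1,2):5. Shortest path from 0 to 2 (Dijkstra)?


Dijkstra from 0:
Distances: {0: 0, 1: 4, 2: 9, 3: 10}
Shortest distance to 2 = 9, path = [0, 1, 2]


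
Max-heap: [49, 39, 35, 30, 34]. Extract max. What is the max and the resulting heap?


Max = 49
Replace root with last, heapify down
Resulting heap: [39, 34, 35, 30]


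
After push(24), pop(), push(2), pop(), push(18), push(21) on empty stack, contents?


push(24) -> [24]
pop() returns 24 -> []
push(2) -> [2]
pop() returns 2 -> []
push(18) -> [18]
push(21) -> [18, 21]
Final stack (bottom to top): [18, 21]


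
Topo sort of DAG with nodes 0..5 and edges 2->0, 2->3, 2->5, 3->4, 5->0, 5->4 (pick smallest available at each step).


Kahn's algorithm, process smallest node first
Order: [1, 2, 3, 5, 0, 4]


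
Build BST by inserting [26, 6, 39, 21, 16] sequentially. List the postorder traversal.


Root = 26; build tree by BST insertion.
Postorder traversal: [16, 21, 6, 39, 26]


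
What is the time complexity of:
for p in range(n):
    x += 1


Per nesting level: O(n) = O(n)
Complexity: O(n)


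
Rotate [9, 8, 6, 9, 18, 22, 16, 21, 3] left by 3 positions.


Left rotate by 3: [9, 18, 22, 16, 21, 3, 9, 8, 6]


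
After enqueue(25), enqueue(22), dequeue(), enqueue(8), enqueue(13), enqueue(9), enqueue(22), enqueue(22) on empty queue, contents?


enqueue(25) -> [25]
enqueue(22) -> [25, 22]
dequeue() returns 25 -> [22]
enqueue(8) -> [22, 8]
enqueue(13) -> [22, 8, 13]
enqueue(9) -> [22, 8, 13, 9]
enqueue(22) -> [22, 8, 13, 9, 22]
enqueue(22) -> [22, 8, 13, 9, 22, 22]
Final queue (front to back): [22, 8, 13, 9, 22, 22]


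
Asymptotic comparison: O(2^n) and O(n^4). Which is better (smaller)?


quartic grows slower than exponential
O(n^4) is asymptotically smaller; O(2^n) grows faster


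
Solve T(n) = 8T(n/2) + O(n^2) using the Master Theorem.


a=8, b=2, c=2. log_2(8)=3 > c=2. Case 1: O(n^log_b(a)) = O(n^3)
Complexity: O(n^3)


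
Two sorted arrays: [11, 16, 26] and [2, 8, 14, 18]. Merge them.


Compare heads, take smaller each step.
Merged: [2, 8, 11, 14, 16, 18, 26]


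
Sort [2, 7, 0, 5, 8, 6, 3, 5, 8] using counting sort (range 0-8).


Count array: [1, 0, 1, 1, 0, 2, 1, 1, 2]
Reconstruct: [0, 2, 3, 5, 5, 6, 7, 8, 8]


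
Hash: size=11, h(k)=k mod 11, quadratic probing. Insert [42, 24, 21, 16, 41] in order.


Insertions: 42->slot 9; 24->slot 2; 21->slot 10; 16->slot 5; 41->slot 8
Table: [None, None, 24, None, None, 16, None, None, 41, 42, 21]


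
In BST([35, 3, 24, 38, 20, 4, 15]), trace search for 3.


BST root = 35
Search for 3: compare at each node
Path: [35, 3]


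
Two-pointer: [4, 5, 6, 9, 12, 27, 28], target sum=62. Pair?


Two pointers: lo=0, hi=6
No pair sums to 62


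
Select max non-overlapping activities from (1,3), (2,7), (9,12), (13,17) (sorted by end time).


Greedy: pick earliest-ending, then skip overlaps.
Selected (3 activities): [(1, 3), (9, 12), (13, 17)]


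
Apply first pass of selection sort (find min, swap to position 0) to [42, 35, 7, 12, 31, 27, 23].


After one pass: [7, 35, 42, 12, 31, 27, 23]


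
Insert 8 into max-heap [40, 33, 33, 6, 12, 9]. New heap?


Append 8: [40, 33, 33, 6, 12, 9, 8]
Bubble up: no swaps needed
Result: [40, 33, 33, 6, 12, 9, 8]


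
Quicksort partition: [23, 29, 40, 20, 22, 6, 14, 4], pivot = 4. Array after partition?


Elements <= 4 go left of pivot.
Result: [4, 29, 40, 20, 22, 6, 14, 23], pivot at index 0


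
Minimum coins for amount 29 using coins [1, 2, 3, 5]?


dp[0]=0; dp[i]=1+min(dp[i-c] for c in coins)
...dp[24]=6, dp[25]=5, dp[26]=6, dp[27]=6, dp[28]=6, dp[29]=7
Minimum coins for 29 = 7


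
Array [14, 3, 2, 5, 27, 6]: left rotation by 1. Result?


Left rotate by 1: [3, 2, 5, 27, 6, 14]


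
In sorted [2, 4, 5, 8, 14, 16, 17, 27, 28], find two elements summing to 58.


Two pointers: lo=0, hi=8
No pair sums to 58


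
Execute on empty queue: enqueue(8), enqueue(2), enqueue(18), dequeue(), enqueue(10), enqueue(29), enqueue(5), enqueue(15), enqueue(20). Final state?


enqueue(8) -> [8]
enqueue(2) -> [8, 2]
enqueue(18) -> [8, 2, 18]
dequeue() returns 8 -> [2, 18]
enqueue(10) -> [2, 18, 10]
enqueue(29) -> [2, 18, 10, 29]
enqueue(5) -> [2, 18, 10, 29, 5]
enqueue(15) -> [2, 18, 10, 29, 5, 15]
enqueue(20) -> [2, 18, 10, 29, 5, 15, 20]
Final queue (front to back): [2, 18, 10, 29, 5, 15, 20]


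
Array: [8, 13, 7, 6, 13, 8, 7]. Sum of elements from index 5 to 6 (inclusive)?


Prefix sums: [0, 8, 21, 28, 34, 47, 55, 62]
Sum[5..6] = prefix[7] - prefix[5] = 62 - 47 = 15


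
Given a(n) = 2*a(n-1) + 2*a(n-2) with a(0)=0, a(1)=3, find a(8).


Build bottom-up:
...a(6)=360, a(7)=984, a(8)=2*984+2*360=2688


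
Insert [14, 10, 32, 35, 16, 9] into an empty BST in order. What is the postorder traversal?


Root = 14; build tree by BST insertion.
Postorder traversal: [9, 10, 16, 35, 32, 14]


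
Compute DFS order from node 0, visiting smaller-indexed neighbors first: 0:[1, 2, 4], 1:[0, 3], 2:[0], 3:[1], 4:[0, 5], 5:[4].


DFS stack-based: start with [0]
Visit order: [0, 1, 3, 2, 4, 5]


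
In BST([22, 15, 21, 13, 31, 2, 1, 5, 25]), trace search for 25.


BST root = 22
Search for 25: compare at each node
Path: [22, 31, 25]


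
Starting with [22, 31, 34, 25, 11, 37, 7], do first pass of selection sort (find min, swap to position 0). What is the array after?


After one pass: [7, 31, 34, 25, 11, 37, 22]


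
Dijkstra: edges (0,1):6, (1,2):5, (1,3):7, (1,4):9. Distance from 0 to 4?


Dijkstra from 0:
Distances: {0: 0, 1: 6, 2: 11, 3: 13, 4: 15}
Shortest distance to 4 = 15, path = [0, 1, 4]


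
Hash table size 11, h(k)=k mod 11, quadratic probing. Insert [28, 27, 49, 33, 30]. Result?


Insertions: 28->slot 6; 27->slot 5; 49->slot 9; 33->slot 0; 30->slot 8
Table: [33, None, None, None, None, 27, 28, None, 30, 49, None]


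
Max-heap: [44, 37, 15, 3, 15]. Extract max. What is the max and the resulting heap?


Max = 44
Replace root with last, heapify down
Resulting heap: [37, 15, 15, 3]


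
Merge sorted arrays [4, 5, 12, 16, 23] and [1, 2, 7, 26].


Compare heads, take smaller each step.
Merged: [1, 2, 4, 5, 7, 12, 16, 23, 26]


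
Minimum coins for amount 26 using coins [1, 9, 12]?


dp[0]=0; dp[i]=1+min(dp[i-c] for c in coins)
...dp[21]=2, dp[22]=3, dp[23]=4, dp[24]=2, dp[25]=3, dp[26]=4
Minimum coins for 26 = 4


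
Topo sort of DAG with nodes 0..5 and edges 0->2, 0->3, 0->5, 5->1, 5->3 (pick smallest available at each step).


Kahn's algorithm, process smallest node first
Order: [0, 2, 4, 5, 1, 3]


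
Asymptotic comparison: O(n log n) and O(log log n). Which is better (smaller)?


double-logarithmic grows slower than linearithmic
O(log log n) is asymptotically smaller; O(n log n) grows faster


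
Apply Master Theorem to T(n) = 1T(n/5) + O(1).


a=1, b=5, c=0. log_5(1)=0 = c=0. Case 2: O(n^c log n) = O(log n)
Complexity: O(log n)


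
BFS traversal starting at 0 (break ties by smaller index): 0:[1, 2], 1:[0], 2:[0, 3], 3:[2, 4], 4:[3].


BFS queue: start with [0]
Visit order: [0, 1, 2, 3, 4]


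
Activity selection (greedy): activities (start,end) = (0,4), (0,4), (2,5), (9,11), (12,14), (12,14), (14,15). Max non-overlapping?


Greedy: pick earliest-ending, then skip overlaps.
Selected (4 activities): [(0, 4), (9, 11), (12, 14), (14, 15)]


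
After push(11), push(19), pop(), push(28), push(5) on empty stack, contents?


push(11) -> [11]
push(19) -> [11, 19]
pop() returns 19 -> [11]
push(28) -> [11, 28]
push(5) -> [11, 28, 5]
Final stack (bottom to top): [11, 28, 5]


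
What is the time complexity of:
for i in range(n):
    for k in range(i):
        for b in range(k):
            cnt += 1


Per nesting level: O(n) * O(n) [triangular over i] * O(n) [triangular over k] = O(n^3)
Complexity: O(n^3)


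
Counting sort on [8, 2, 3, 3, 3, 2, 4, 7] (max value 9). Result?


Count array: [0, 0, 2, 3, 1, 0, 0, 1, 1, 0]
Reconstruct: [2, 2, 3, 3, 3, 4, 7, 8]


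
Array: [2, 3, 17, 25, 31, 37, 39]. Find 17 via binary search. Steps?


Search for 17:
[0,6] mid=3 arr[3]=25
[0,2] mid=1 arr[1]=3
[2,2] mid=2 arr[2]=17
Total: 3 comparisons


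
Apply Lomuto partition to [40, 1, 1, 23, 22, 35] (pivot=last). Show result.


Elements <= 35 go left of pivot.
Result: [1, 1, 23, 22, 35, 40], pivot at index 4


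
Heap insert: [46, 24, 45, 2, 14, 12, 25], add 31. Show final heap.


Append 31: [46, 24, 45, 2, 14, 12, 25, 31]
Bubble up: swap idx 7(31) with idx 3(2); swap idx 3(31) with idx 1(24)
Result: [46, 31, 45, 24, 14, 12, 25, 2]


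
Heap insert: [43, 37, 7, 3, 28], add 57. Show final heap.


Append 57: [43, 37, 7, 3, 28, 57]
Bubble up: swap idx 5(57) with idx 2(7); swap idx 2(57) with idx 0(43)
Result: [57, 37, 43, 3, 28, 7]


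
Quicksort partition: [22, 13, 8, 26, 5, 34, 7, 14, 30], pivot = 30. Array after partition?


Elements <= 30 go left of pivot.
Result: [22, 13, 8, 26, 5, 7, 14, 30, 34], pivot at index 7


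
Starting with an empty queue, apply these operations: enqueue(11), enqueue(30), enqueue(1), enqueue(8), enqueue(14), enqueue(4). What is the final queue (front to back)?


enqueue(11) -> [11]
enqueue(30) -> [11, 30]
enqueue(1) -> [11, 30, 1]
enqueue(8) -> [11, 30, 1, 8]
enqueue(14) -> [11, 30, 1, 8, 14]
enqueue(4) -> [11, 30, 1, 8, 14, 4]
Final queue (front to back): [11, 30, 1, 8, 14, 4]


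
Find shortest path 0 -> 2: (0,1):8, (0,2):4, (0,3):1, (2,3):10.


Dijkstra from 0:
Distances: {0: 0, 1: 8, 2: 4, 3: 1}
Shortest distance to 2 = 4, path = [0, 2]


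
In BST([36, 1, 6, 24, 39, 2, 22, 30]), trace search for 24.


BST root = 36
Search for 24: compare at each node
Path: [36, 1, 6, 24]


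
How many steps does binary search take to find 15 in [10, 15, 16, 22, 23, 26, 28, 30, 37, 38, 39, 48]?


Search for 15:
[0,11] mid=5 arr[5]=26
[0,4] mid=2 arr[2]=16
[0,1] mid=0 arr[0]=10
[1,1] mid=1 arr[1]=15
Total: 4 comparisons


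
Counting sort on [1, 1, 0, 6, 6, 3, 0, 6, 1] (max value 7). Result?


Count array: [2, 3, 0, 1, 0, 0, 3, 0]
Reconstruct: [0, 0, 1, 1, 1, 3, 6, 6, 6]


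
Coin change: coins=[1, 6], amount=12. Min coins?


dp[0]=0; dp[i]=1+min(dp[i-c] for c in coins)
...dp[7]=2, dp[8]=3, dp[9]=4, dp[10]=5, dp[11]=6, dp[12]=2
Minimum coins for 12 = 2


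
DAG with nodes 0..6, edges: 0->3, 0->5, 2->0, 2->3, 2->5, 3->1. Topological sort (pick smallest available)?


Kahn's algorithm, process smallest node first
Order: [2, 0, 3, 1, 4, 5, 6]


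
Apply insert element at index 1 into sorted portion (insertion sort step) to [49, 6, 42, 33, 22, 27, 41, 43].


After one pass: [6, 49, 42, 33, 22, 27, 41, 43]


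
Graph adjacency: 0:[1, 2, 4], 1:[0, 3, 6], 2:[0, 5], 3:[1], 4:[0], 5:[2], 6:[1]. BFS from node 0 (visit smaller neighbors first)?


BFS queue: start with [0]
Visit order: [0, 1, 2, 4, 3, 6, 5]


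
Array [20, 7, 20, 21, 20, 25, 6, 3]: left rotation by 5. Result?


Left rotate by 5: [25, 6, 3, 20, 7, 20, 21, 20]


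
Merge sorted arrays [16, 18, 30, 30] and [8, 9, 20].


Compare heads, take smaller each step.
Merged: [8, 9, 16, 18, 20, 30, 30]


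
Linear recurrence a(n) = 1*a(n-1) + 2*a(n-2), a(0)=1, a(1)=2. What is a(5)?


Build bottom-up:
...a(3)=8, a(4)=16, a(5)=1*16+2*8=32


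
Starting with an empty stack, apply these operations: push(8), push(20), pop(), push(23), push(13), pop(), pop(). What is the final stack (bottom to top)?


push(8) -> [8]
push(20) -> [8, 20]
pop() returns 20 -> [8]
push(23) -> [8, 23]
push(13) -> [8, 23, 13]
pop() returns 13 -> [8, 23]
pop() returns 23 -> [8]
Final stack (bottom to top): [8]


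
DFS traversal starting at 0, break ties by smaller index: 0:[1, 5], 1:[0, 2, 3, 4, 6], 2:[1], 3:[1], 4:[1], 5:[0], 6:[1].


DFS stack-based: start with [0]
Visit order: [0, 1, 2, 3, 4, 6, 5]


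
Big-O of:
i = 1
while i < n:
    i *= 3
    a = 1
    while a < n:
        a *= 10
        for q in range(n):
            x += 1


Per nesting level: O(log n) * O(log n) * O(n) = O(n (log n)^2)
Complexity: O(n (log n)^2)


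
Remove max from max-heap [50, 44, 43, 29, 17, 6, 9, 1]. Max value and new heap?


Max = 50
Replace root with last, heapify down
Resulting heap: [44, 29, 43, 1, 17, 6, 9]


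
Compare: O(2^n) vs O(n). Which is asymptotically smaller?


linear grows slower than exponential
O(n) is asymptotically smaller; O(2^n) grows faster


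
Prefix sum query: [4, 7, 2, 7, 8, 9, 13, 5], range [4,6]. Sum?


Prefix sums: [0, 4, 11, 13, 20, 28, 37, 50, 55]
Sum[4..6] = prefix[7] - prefix[4] = 50 - 20 = 30


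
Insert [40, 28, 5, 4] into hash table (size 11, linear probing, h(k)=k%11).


Insertions: 40->slot 7; 28->slot 6; 5->slot 5; 4->slot 4
Table: [None, None, None, None, 4, 5, 28, 40, None, None, None]


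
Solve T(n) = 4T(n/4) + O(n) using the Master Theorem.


a=4, b=4, c=1. log_4(4)=1 = c=1. Case 2: O(n^c log n) = O(n log n)
Complexity: O(n log n)


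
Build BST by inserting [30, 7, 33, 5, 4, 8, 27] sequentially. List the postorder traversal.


Root = 30; build tree by BST insertion.
Postorder traversal: [4, 5, 27, 8, 7, 33, 30]


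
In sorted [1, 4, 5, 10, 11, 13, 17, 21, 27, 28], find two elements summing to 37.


Two pointers: lo=0, hi=9
Found pair: (10, 27) summing to 37


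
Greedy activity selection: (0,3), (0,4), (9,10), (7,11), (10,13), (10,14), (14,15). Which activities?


Greedy: pick earliest-ending, then skip overlaps.
Selected (4 activities): [(0, 3), (9, 10), (10, 13), (14, 15)]


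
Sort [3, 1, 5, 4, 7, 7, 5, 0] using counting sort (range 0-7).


Count array: [1, 1, 0, 1, 1, 2, 0, 2]
Reconstruct: [0, 1, 3, 4, 5, 5, 7, 7]


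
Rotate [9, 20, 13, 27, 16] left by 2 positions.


Left rotate by 2: [13, 27, 16, 9, 20]


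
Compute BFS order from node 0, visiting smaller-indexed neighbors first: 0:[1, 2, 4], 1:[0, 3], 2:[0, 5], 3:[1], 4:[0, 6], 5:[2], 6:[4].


BFS queue: start with [0]
Visit order: [0, 1, 2, 4, 3, 5, 6]


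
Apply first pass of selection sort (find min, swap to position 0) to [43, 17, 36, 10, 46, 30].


After one pass: [10, 17, 36, 43, 46, 30]


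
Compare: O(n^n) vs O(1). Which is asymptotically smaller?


constant grows slower than n^n
O(1) is asymptotically smaller; O(n^n) grows faster


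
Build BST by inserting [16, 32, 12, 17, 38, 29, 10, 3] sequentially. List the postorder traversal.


Root = 16; build tree by BST insertion.
Postorder traversal: [3, 10, 12, 29, 17, 38, 32, 16]


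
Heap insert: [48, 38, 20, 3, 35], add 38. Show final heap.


Append 38: [48, 38, 20, 3, 35, 38]
Bubble up: swap idx 5(38) with idx 2(20)
Result: [48, 38, 38, 3, 35, 20]


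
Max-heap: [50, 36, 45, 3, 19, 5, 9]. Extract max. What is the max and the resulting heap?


Max = 50
Replace root with last, heapify down
Resulting heap: [45, 36, 9, 3, 19, 5]


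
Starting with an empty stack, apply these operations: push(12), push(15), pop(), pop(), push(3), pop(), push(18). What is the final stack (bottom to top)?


push(12) -> [12]
push(15) -> [12, 15]
pop() returns 15 -> [12]
pop() returns 12 -> []
push(3) -> [3]
pop() returns 3 -> []
push(18) -> [18]
Final stack (bottom to top): [18]


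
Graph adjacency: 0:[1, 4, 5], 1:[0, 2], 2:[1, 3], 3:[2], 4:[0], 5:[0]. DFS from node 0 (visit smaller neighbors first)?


DFS stack-based: start with [0]
Visit order: [0, 1, 2, 3, 4, 5]


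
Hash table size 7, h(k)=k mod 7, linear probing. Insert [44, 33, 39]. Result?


Insertions: 44->slot 2; 33->slot 5; 39->slot 4
Table: [None, None, 44, None, 39, 33, None]


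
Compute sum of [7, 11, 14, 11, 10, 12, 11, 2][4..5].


Prefix sums: [0, 7, 18, 32, 43, 53, 65, 76, 78]
Sum[4..5] = prefix[6] - prefix[4] = 65 - 43 = 22


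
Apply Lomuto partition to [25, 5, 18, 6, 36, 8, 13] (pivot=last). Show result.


Elements <= 13 go left of pivot.
Result: [5, 6, 8, 13, 36, 18, 25], pivot at index 3


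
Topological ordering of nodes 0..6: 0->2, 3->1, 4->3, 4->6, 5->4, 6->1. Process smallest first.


Kahn's algorithm, process smallest node first
Order: [0, 2, 5, 4, 3, 6, 1]


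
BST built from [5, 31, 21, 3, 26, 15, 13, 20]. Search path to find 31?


BST root = 5
Search for 31: compare at each node
Path: [5, 31]


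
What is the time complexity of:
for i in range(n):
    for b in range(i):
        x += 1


Per nesting level: O(n) * O(n) [triangular over i] = O(n^2)
Complexity: O(n^2)


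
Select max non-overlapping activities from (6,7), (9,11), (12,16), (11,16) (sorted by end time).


Greedy: pick earliest-ending, then skip overlaps.
Selected (3 activities): [(6, 7), (9, 11), (12, 16)]


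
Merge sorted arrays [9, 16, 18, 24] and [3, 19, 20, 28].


Compare heads, take smaller each step.
Merged: [3, 9, 16, 18, 19, 20, 24, 28]


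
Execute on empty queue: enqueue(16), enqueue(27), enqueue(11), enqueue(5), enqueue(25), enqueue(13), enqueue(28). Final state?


enqueue(16) -> [16]
enqueue(27) -> [16, 27]
enqueue(11) -> [16, 27, 11]
enqueue(5) -> [16, 27, 11, 5]
enqueue(25) -> [16, 27, 11, 5, 25]
enqueue(13) -> [16, 27, 11, 5, 25, 13]
enqueue(28) -> [16, 27, 11, 5, 25, 13, 28]
Final queue (front to back): [16, 27, 11, 5, 25, 13, 28]


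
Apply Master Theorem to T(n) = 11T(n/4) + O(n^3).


a=11, b=4, c=3. log_4(11)=1.730 < c=3. Case 3: O(n^c) = O(n^3)
Complexity: O(n^3)


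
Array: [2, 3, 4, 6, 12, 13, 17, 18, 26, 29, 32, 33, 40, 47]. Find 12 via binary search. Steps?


Search for 12:
[0,13] mid=6 arr[6]=17
[0,5] mid=2 arr[2]=4
[3,5] mid=4 arr[4]=12
Total: 3 comparisons


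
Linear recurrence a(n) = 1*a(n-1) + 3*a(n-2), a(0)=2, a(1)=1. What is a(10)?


Build bottom-up:
...a(8)=799, a(9)=1810, a(10)=1*1810+3*799=4207


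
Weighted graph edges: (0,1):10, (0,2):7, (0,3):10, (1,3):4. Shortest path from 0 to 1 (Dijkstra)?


Dijkstra from 0:
Distances: {0: 0, 1: 10, 2: 7, 3: 10}
Shortest distance to 1 = 10, path = [0, 1]


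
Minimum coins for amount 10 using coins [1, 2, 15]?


dp[0]=0; dp[i]=1+min(dp[i-c] for c in coins)
...dp[5]=3, dp[6]=3, dp[7]=4, dp[8]=4, dp[9]=5, dp[10]=5
Minimum coins for 10 = 5


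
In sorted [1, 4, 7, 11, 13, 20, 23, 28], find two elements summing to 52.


Two pointers: lo=0, hi=7
No pair sums to 52


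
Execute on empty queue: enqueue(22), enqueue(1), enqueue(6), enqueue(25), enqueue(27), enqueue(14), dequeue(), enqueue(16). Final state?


enqueue(22) -> [22]
enqueue(1) -> [22, 1]
enqueue(6) -> [22, 1, 6]
enqueue(25) -> [22, 1, 6, 25]
enqueue(27) -> [22, 1, 6, 25, 27]
enqueue(14) -> [22, 1, 6, 25, 27, 14]
dequeue() returns 22 -> [1, 6, 25, 27, 14]
enqueue(16) -> [1, 6, 25, 27, 14, 16]
Final queue (front to back): [1, 6, 25, 27, 14, 16]


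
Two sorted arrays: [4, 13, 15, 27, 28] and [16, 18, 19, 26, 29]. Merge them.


Compare heads, take smaller each step.
Merged: [4, 13, 15, 16, 18, 19, 26, 27, 28, 29]


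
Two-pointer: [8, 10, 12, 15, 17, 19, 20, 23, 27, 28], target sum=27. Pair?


Two pointers: lo=0, hi=9
Found pair: (8, 19) summing to 27


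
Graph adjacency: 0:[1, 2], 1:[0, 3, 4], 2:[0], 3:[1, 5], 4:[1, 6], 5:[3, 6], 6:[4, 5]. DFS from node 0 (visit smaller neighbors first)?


DFS stack-based: start with [0]
Visit order: [0, 1, 3, 5, 6, 4, 2]


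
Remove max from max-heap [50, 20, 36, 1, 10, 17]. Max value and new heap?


Max = 50
Replace root with last, heapify down
Resulting heap: [36, 20, 17, 1, 10]


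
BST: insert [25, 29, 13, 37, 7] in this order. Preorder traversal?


Root = 25; build tree by BST insertion.
Preorder traversal: [25, 13, 7, 29, 37]


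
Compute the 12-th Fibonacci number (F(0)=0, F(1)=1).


F(n)=F(n-1)+F(n-2)
...F(10)=55, F(11)=89, F(12)=144


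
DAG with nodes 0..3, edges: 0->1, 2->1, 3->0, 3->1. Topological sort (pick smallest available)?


Kahn's algorithm, process smallest node first
Order: [2, 3, 0, 1]


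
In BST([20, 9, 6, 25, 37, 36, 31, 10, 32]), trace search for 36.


BST root = 20
Search for 36: compare at each node
Path: [20, 25, 37, 36]


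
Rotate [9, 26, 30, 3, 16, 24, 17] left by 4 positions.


Left rotate by 4: [16, 24, 17, 9, 26, 30, 3]


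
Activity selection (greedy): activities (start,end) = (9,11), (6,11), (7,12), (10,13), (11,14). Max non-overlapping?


Greedy: pick earliest-ending, then skip overlaps.
Selected (2 activities): [(9, 11), (11, 14)]


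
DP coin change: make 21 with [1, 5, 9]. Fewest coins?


dp[0]=0; dp[i]=1+min(dp[i-c] for c in coins)
...dp[16]=4, dp[17]=5, dp[18]=2, dp[19]=3, dp[20]=4, dp[21]=5
Minimum coins for 21 = 5


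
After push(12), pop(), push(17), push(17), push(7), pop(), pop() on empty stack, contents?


push(12) -> [12]
pop() returns 12 -> []
push(17) -> [17]
push(17) -> [17, 17]
push(7) -> [17, 17, 7]
pop() returns 7 -> [17, 17]
pop() returns 17 -> [17]
Final stack (bottom to top): [17]


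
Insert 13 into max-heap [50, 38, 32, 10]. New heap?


Append 13: [50, 38, 32, 10, 13]
Bubble up: no swaps needed
Result: [50, 38, 32, 10, 13]


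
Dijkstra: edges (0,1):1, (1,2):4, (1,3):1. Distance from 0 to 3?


Dijkstra from 0:
Distances: {0: 0, 1: 1, 2: 5, 3: 2}
Shortest distance to 3 = 2, path = [0, 1, 3]


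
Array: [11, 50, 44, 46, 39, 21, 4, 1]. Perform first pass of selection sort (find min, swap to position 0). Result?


After one pass: [1, 50, 44, 46, 39, 21, 4, 11]


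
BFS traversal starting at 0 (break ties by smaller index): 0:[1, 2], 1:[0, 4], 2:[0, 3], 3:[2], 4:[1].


BFS queue: start with [0]
Visit order: [0, 1, 2, 4, 3]


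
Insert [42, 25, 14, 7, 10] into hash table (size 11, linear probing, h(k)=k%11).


Insertions: 42->slot 9; 25->slot 3; 14->slot 4; 7->slot 7; 10->slot 10
Table: [None, None, None, 25, 14, None, None, 7, None, 42, 10]


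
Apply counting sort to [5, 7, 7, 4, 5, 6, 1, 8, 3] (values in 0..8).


Count array: [0, 1, 0, 1, 1, 2, 1, 2, 1]
Reconstruct: [1, 3, 4, 5, 5, 6, 7, 7, 8]


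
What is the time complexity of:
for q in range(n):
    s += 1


Per nesting level: O(n) = O(n)
Complexity: O(n)


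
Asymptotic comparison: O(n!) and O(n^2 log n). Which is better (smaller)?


n^2 log n grows slower than factorial
O(n^2 log n) is asymptotically smaller; O(n!) grows faster


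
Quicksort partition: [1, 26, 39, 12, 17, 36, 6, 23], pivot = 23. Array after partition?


Elements <= 23 go left of pivot.
Result: [1, 12, 17, 6, 23, 36, 26, 39], pivot at index 4


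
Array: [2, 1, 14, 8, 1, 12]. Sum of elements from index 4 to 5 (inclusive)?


Prefix sums: [0, 2, 3, 17, 25, 26, 38]
Sum[4..5] = prefix[6] - prefix[4] = 38 - 25 = 13


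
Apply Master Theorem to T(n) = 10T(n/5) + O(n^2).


a=10, b=5, c=2. log_5(10)=1.431 < c=2. Case 3: O(n^c) = O(n^2)
Complexity: O(n^2)


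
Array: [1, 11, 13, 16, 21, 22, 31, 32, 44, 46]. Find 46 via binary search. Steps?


Search for 46:
[0,9] mid=4 arr[4]=21
[5,9] mid=7 arr[7]=32
[8,9] mid=8 arr[8]=44
[9,9] mid=9 arr[9]=46
Total: 4 comparisons


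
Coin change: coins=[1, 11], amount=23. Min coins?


dp[0]=0; dp[i]=1+min(dp[i-c] for c in coins)
...dp[18]=8, dp[19]=9, dp[20]=10, dp[21]=11, dp[22]=2, dp[23]=3
Minimum coins for 23 = 3


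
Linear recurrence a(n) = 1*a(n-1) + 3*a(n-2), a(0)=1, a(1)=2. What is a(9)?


Build bottom-up:
...a(7)=314, a(8)=725, a(9)=1*725+3*314=1667


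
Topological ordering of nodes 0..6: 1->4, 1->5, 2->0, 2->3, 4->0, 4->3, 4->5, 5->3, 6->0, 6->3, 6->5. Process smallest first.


Kahn's algorithm, process smallest node first
Order: [1, 2, 4, 6, 0, 5, 3]


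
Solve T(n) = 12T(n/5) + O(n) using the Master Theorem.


a=12, b=5, c=1. log_5(12)=1.544 > c=1. Case 1: O(n^log_b(a)) = O(n^1.544)
Complexity: O(n^1.544)


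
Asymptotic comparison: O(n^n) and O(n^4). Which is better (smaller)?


quartic grows slower than n^n
O(n^4) is asymptotically smaller; O(n^n) grows faster
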